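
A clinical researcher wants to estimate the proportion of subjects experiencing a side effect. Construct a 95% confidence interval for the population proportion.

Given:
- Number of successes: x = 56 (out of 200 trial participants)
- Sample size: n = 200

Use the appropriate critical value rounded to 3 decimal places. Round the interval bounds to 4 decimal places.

Sample proportion: p̂ = 56/200 = 0.280000

Check conditions for normal approximation:
  np̂ = 56 ≥ 10 ✓
  n(1-p̂) = 144 ≥ 10 ✓

The sample is large enough, so use a z-interval (normal approximation) for the proportion.

For 95% confidence, z* = 1.96 (from standard normal table)

Standard error: SE = √(p̂(1-p̂)/n) = √(0.280000×0.720000/200) = 0.03174902

Margin of error: E = z* × SE = 1.96 × 0.03174902 = 0.062228

Z-interval: p̂ ± E = 0.280000 ± 0.062228 = (0.217772, 0.342228)

Rounded to 4 decimal places:

(0.2178, 0.3422)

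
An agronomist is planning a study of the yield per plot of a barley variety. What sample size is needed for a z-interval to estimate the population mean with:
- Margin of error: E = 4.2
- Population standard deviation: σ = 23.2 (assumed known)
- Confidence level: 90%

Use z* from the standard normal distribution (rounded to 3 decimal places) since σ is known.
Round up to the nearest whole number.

Using z* since population σ is known (z-interval formula).

For 90% confidence, z* = 1.645 (from standard normal table)

Sample size formula for z-interval: n = (z*σ/E)²

n = (1.645 × 23.2 / 4.2)²
  = (9.086667)²
  = 82.5675

Round up to the nearest whole number: n = 83

83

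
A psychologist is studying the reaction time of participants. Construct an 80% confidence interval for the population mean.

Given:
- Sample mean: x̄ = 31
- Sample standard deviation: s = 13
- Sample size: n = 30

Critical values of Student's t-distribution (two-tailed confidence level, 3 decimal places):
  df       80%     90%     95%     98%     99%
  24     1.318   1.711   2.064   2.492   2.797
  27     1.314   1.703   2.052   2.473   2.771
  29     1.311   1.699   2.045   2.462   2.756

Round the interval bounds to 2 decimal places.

The population standard deviation σ is unknown (only the sample standard deviation s is given), so use a t-interval with df = n - 1 = 30 - 1 = 29.

For 80% confidence with df = 29, t* = 1.311 (from t-table)

Standard error: SE = s/√n = 13/√30 = 2.373464

Margin of error: E = t* × SE = 1.311 × 2.373464 = 3.1116

T-interval: x̄ ± E = 31 ± 3.1116 = (27.8884, 34.1116)

Rounded to 2 decimal places:

(27.89, 34.11)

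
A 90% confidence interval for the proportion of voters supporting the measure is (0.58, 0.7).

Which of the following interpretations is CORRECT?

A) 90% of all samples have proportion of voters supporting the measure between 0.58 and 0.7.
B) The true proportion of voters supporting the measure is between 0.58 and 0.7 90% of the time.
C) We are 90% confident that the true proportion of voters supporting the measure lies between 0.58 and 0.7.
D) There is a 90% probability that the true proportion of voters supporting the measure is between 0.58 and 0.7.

A confidence interval represents our confidence in the procedure, not a probability statement about the parameter.

Key concept: If we repeated this sampling process many times and computed a 90% CI each time, about 90% of those intervals would contain the true population parameter.

For this specific interval (0.58, 0.7):
- Midpoint (point estimate): 0.64
- Margin of error: 0.06

The correct interpretation is the one stating confidence that the true parameter lies in the interval — option C.

C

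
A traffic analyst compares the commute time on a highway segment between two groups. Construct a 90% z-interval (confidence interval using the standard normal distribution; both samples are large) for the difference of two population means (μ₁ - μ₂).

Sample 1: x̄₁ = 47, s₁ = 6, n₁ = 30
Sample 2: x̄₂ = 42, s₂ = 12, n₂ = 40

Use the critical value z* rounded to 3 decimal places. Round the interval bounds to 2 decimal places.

Both samples are large (n₁ = 30 ≥ 30, n₂ = 40 ≥ 30), so a z-interval for the difference of means applies.

Point estimate: x̄₁ - x̄₂ = 47 - 42 = 5

Standard error: SE = √(s₁²/n₁ + s₂²/n₂)
= √(6²/30 + 12²/40)
= √(1.200000 + 3.600000)
= 2.190890

For 90% confidence, z* = 1.645 (from standard normal table)
Margin of error: E = z* × SE = 1.645 × 2.190890 = 3.6040

Z-interval: (x̄₁ - x̄₂) ± E = 5 ± 3.6040 = (1.3960, 8.6040)

Rounded to 2 decimal places:

(1.40, 8.60)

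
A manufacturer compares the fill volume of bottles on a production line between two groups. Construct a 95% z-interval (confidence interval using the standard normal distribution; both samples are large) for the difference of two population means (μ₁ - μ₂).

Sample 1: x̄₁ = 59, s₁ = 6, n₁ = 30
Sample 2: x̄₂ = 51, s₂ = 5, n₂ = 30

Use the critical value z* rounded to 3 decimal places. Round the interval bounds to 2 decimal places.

Both samples are large (n₁ = 30 ≥ 30, n₂ = 30 ≥ 30), so a z-interval for the difference of means applies.

Point estimate: x̄₁ - x̄₂ = 59 - 51 = 8

Standard error: SE = √(s₁²/n₁ + s₂²/n₂)
= √(6²/30 + 5²/30)
= √(1.200000 + 0.833333)
= 1.425950

For 95% confidence, z* = 1.96 (from standard normal table)
Margin of error: E = z* × SE = 1.96 × 1.425950 = 2.7949

Z-interval: (x̄₁ - x̄₂) ± E = 8 ± 2.7949 = (5.2051, 10.7949)

Rounded to 2 decimal places:

(5.21, 10.79)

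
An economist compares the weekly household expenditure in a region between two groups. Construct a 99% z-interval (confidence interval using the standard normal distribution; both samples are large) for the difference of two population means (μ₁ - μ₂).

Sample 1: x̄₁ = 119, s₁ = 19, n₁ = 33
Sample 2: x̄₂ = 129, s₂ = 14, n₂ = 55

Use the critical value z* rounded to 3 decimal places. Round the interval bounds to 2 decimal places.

Both samples are large (n₁ = 33 ≥ 30, n₂ = 55 ≥ 30), so a z-interval for the difference of means applies.

Point estimate: x̄₁ - x̄₂ = 119 - 129 = -10

Standard error: SE = √(s₁²/n₁ + s₂²/n₂)
= √(19²/33 + 14²/55)
= √(10.939394 + 3.563636)
= 3.808284

For 99% confidence, z* = 2.576 (from standard normal table)
Margin of error: E = z* × SE = 2.576 × 3.808284 = 9.8101

Z-interval: (x̄₁ - x̄₂) ± E = -10 ± 9.8101 = (-19.8101, -0.1899)

Rounded to 2 decimal places:

(-19.81, -0.19)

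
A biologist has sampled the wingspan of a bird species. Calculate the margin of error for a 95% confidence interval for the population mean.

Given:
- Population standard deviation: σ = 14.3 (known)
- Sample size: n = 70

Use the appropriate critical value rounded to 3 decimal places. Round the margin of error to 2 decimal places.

The population standard deviation σ is known, so use the z-interval margin of error formula.

For 95% confidence, z* = 1.96 (from standard normal table)

Margin of error formula for z-interval: E = z* × σ/√n

E = 1.96 × 14.3/√70
  = 1.96 × 1.709177
  = 3.3500

Rounded to 2 decimal places:

3.35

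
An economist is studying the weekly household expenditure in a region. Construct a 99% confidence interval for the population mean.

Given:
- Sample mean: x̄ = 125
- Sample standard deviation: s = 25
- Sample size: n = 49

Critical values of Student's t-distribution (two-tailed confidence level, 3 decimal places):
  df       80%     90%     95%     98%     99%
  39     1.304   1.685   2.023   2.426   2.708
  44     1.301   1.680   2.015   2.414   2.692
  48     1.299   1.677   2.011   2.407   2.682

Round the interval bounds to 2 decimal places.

The population standard deviation σ is unknown (only the sample standard deviation s is given), so use a t-interval with df = n - 1 = 49 - 1 = 48.

For 99% confidence with df = 48, t* = 2.682 (from t-table)

Standard error: SE = s/√n = 25/√49 = 3.571429

Margin of error: E = t* × SE = 2.682 × 3.571429 = 9.5786

T-interval: x̄ ± E = 125 ± 9.5786 = (115.4214, 134.5786)

Rounded to 2 decimal places:

(115.42, 134.58)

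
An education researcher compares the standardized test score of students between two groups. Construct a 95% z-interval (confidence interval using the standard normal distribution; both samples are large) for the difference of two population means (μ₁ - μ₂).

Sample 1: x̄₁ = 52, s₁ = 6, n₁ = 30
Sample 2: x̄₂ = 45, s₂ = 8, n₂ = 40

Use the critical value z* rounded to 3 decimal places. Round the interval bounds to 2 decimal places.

Both samples are large (n₁ = 30 ≥ 30, n₂ = 40 ≥ 30), so a z-interval for the difference of means applies.

Point estimate: x̄₁ - x̄₂ = 52 - 45 = 7

Standard error: SE = √(s₁²/n₁ + s₂²/n₂)
= √(6²/30 + 8²/40)
= √(1.200000 + 1.600000)
= 1.673320

For 95% confidence, z* = 1.96 (from standard normal table)
Margin of error: E = z* × SE = 1.96 × 1.673320 = 3.2797

Z-interval: (x̄₁ - x̄₂) ± E = 7 ± 3.2797 = (3.7203, 10.2797)

Rounded to 2 decimal places:

(3.72, 10.28)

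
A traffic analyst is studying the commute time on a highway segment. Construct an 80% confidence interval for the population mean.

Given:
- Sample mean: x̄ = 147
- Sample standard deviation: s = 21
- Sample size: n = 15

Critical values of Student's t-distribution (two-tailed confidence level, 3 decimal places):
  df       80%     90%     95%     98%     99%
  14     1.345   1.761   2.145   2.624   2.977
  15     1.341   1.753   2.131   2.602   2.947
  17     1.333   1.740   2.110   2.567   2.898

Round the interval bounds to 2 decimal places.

The population standard deviation σ is unknown (only the sample standard deviation s is given), so use a t-interval with df = n - 1 = 15 - 1 = 14.

For 80% confidence with df = 14, t* = 1.345 (from t-table)

Standard error: SE = s/√n = 21/√15 = 5.422177

Margin of error: E = t* × SE = 1.345 × 5.422177 = 7.2928

T-interval: x̄ ± E = 147 ± 7.2928 = (139.7072, 154.2928)

Rounded to 2 decimal places:

(139.71, 154.29)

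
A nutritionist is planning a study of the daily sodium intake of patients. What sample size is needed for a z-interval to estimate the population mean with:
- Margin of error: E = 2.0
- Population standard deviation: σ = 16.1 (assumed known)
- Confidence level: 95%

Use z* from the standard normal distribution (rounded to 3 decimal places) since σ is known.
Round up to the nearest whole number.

Using z* since population σ is known (z-interval formula).

For 95% confidence, z* = 1.96 (from standard normal table)

Sample size formula for z-interval: n = (z*σ/E)²

n = (1.96 × 16.1 / 2.0)²
  = (15.778000)²
  = 248.9453

Round up to the nearest whole number: n = 249

249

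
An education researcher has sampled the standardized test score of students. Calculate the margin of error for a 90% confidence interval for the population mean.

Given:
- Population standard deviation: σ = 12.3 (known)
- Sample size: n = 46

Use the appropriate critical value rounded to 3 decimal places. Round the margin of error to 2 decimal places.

The population standard deviation σ is known, so use the z-interval margin of error formula.

For 90% confidence, z* = 1.645 (from standard normal table)

Margin of error formula for z-interval: E = z* × σ/√n

E = 1.645 × 12.3/√46
  = 1.645 × 1.813536
  = 2.9833

Rounded to 2 decimal places:

2.98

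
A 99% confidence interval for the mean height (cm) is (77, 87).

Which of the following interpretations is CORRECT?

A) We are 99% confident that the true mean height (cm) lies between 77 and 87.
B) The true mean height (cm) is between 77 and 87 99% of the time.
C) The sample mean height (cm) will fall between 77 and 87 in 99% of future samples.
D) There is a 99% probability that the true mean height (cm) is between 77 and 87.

A confidence interval represents our confidence in the procedure, not a probability statement about the parameter.

Key concept: If we repeated this sampling process many times and computed a 99% CI each time, about 99% of those intervals would contain the true population parameter.

For this specific interval (77, 87):
- Midpoint (point estimate): 82
- Margin of error: 5

The correct interpretation is the one stating confidence that the true parameter lies in the interval — option A.

A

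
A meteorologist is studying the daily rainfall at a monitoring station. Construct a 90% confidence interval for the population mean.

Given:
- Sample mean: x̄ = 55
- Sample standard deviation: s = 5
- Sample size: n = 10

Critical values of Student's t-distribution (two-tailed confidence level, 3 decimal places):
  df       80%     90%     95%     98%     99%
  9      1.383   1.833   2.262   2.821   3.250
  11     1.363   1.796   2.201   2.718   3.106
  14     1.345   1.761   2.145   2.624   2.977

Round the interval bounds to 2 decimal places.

The population standard deviation σ is unknown (only the sample standard deviation s is given), so use a t-interval with df = n - 1 = 10 - 1 = 9.

For 90% confidence with df = 9, t* = 1.833 (from t-table)

Standard error: SE = s/√n = 5/√10 = 1.581139

Margin of error: E = t* × SE = 1.833 × 1.581139 = 2.8982

T-interval: x̄ ± E = 55 ± 2.8982 = (52.1018, 57.8982)

Rounded to 2 decimal places:

(52.10, 57.90)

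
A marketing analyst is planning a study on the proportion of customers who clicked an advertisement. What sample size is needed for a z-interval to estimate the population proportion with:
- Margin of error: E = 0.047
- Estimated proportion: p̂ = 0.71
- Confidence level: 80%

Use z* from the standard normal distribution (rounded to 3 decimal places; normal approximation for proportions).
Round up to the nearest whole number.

Using z* for proportion z-interval (normal approximation).

For 80% confidence, z* = 1.282 (from standard normal table)

Sample size formula for proportion z-interval: n = z*²p̂(1-p̂)/E²

n = 1.282² × 0.71 × 0.29 / 0.047²
  = 1.643524 × 0.2059 / 0.002209
  = 153.1922

Round up to the nearest whole number: n = 154

154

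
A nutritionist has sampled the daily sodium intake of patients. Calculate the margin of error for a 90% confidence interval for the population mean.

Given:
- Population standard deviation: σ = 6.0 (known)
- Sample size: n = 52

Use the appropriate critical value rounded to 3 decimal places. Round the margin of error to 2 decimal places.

The population standard deviation σ is known, so use the z-interval margin of error formula.

For 90% confidence, z* = 1.645 (from standard normal table)

Margin of error formula for z-interval: E = z* × σ/√n

E = 1.645 × 6.0/√52
  = 1.645 × 0.832050
  = 1.3687

Rounded to 2 decimal places:

1.37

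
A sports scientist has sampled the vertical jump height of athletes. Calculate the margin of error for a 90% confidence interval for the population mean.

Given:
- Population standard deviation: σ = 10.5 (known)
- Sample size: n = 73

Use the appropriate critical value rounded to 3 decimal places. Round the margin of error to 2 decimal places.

The population standard deviation σ is known, so use the z-interval margin of error formula.

For 90% confidence, z* = 1.645 (from standard normal table)

Margin of error formula for z-interval: E = z* × σ/√n

E = 1.645 × 10.5/√73
  = 1.645 × 1.228932
  = 2.0216

Rounded to 2 decimal places:

2.02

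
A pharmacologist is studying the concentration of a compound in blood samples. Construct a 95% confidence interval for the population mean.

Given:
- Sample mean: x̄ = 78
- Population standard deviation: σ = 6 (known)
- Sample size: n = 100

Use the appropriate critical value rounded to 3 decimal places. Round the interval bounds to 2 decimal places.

The population standard deviation σ is known, so use a z-interval (standard normal critical value).

For 95% confidence, z* = 1.96 (from standard normal table)

Standard error: SE = σ/√n = 6/√100 = 0.600000

Margin of error: E = z* × SE = 1.96 × 0.600000 = 1.1760

Z-interval: x̄ ± E = 78 ± 1.1760 = (76.8240, 79.1760)

Rounded to 2 decimal places:

(76.82, 79.18)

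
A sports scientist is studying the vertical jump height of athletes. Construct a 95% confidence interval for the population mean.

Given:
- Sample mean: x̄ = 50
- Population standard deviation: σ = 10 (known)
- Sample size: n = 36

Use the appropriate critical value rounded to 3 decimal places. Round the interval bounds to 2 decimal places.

The population standard deviation σ is known, so use a z-interval (standard normal critical value).

For 95% confidence, z* = 1.96 (from standard normal table)

Standard error: SE = σ/√n = 10/√36 = 1.666667

Margin of error: E = z* × SE = 1.96 × 1.666667 = 3.2667

Z-interval: x̄ ± E = 50 ± 3.2667 = (46.7333, 53.2667)

Rounded to 2 decimal places:

(46.73, 53.27)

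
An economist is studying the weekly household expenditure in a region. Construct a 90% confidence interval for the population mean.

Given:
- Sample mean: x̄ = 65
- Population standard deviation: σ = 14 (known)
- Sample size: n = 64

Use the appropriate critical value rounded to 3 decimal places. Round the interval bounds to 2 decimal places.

The population standard deviation σ is known, so use a z-interval (standard normal critical value).

For 90% confidence, z* = 1.645 (from standard normal table)

Standard error: SE = σ/√n = 14/√64 = 1.750000

Margin of error: E = z* × SE = 1.645 × 1.750000 = 2.8788

Z-interval: x̄ ± E = 65 ± 2.8788 = (62.1213, 67.8787)

Rounded to 2 decimal places:

(62.12, 67.88)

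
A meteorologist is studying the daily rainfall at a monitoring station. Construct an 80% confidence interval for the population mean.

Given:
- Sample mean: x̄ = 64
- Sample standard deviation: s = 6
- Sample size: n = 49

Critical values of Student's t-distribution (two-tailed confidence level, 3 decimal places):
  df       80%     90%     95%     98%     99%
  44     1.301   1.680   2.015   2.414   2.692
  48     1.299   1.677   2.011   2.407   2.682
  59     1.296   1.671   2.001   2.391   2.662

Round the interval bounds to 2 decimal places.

The population standard deviation σ is unknown (only the sample standard deviation s is given), so use a t-interval with df = n - 1 = 49 - 1 = 48.

For 80% confidence with df = 48, t* = 1.299 (from t-table)

Standard error: SE = s/√n = 6/√49 = 0.857143

Margin of error: E = t* × SE = 1.299 × 0.857143 = 1.1134

T-interval: x̄ ± E = 64 ± 1.1134 = (62.8866, 65.1134)

Rounded to 2 decimal places:

(62.89, 65.11)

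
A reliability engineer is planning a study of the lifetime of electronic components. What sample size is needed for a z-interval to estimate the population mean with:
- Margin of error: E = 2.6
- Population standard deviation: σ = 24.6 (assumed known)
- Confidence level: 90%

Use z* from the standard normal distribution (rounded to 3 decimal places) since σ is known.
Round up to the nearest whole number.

Using z* since population σ is known (z-interval formula).

For 90% confidence, z* = 1.645 (from standard normal table)

Sample size formula for z-interval: n = (z*σ/E)²

n = (1.645 × 24.6 / 2.6)²
  = (15.564231)²
  = 242.2453

Round up to the nearest whole number: n = 243

243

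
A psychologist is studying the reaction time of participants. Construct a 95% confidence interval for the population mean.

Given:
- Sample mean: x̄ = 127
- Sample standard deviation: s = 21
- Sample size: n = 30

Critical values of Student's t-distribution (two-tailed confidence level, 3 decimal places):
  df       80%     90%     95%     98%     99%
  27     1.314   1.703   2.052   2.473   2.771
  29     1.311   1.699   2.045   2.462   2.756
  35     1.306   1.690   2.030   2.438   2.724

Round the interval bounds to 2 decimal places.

The population standard deviation σ is unknown (only the sample standard deviation s is given), so use a t-interval with df = n - 1 = 30 - 1 = 29.

For 95% confidence with df = 29, t* = 2.045 (from t-table)

Standard error: SE = s/√n = 21/√30 = 3.834058

Margin of error: E = t* × SE = 2.045 × 3.834058 = 7.8406

T-interval: x̄ ± E = 127 ± 7.8406 = (119.1594, 134.8406)

Rounded to 2 decimal places:

(119.16, 134.84)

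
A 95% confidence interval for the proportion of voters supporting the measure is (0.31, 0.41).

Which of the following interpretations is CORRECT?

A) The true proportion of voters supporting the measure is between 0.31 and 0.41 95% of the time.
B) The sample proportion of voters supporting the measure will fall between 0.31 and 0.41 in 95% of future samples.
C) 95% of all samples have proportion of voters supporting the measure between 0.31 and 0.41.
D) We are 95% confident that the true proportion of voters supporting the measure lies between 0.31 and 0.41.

A confidence interval represents our confidence in the procedure, not a probability statement about the parameter.

Key concept: If we repeated this sampling process many times and computed a 95% CI each time, about 95% of those intervals would contain the true population parameter.

For this specific interval (0.31, 0.41):
- Midpoint (point estimate): 0.36
- Margin of error: 0.05

The correct interpretation is the one stating confidence that the true parameter lies in the interval — option D.

D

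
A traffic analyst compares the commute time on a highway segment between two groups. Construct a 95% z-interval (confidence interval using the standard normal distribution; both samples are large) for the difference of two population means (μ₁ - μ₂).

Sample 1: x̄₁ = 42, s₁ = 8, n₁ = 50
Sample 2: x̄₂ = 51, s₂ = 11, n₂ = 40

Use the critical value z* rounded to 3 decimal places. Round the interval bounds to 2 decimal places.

Both samples are large (n₁ = 50 ≥ 30, n₂ = 40 ≥ 30), so a z-interval for the difference of means applies.

Point estimate: x̄₁ - x̄₂ = 42 - 51 = -9

Standard error: SE = √(s₁²/n₁ + s₂²/n₂)
= √(8²/50 + 11²/40)
= √(1.280000 + 3.025000)
= 2.074849

For 95% confidence, z* = 1.96 (from standard normal table)
Margin of error: E = z* × SE = 1.96 × 2.074849 = 4.0667

Z-interval: (x̄₁ - x̄₂) ± E = -9 ± 4.0667 = (-13.0667, -4.9333)

Rounded to 2 decimal places:

(-13.07, -4.93)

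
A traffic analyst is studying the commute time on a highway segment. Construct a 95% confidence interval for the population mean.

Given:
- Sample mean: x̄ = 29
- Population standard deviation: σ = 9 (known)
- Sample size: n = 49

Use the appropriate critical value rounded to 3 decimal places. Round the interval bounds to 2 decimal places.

The population standard deviation σ is known, so use a z-interval (standard normal critical value).

For 95% confidence, z* = 1.96 (from standard normal table)

Standard error: SE = σ/√n = 9/√49 = 1.285714

Margin of error: E = z* × SE = 1.96 × 1.285714 = 2.5200

Z-interval: x̄ ± E = 29 ± 2.5200 = (26.4800, 31.5200)

Rounded to 2 decimal places:

(26.48, 31.52)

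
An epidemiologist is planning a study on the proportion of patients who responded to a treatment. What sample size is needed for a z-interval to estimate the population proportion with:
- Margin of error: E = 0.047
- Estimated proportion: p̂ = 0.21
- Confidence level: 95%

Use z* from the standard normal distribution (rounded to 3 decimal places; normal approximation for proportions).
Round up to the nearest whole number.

Using z* for proportion z-interval (normal approximation).

For 95% confidence, z* = 1.96 (from standard normal table)

Sample size formula for proportion z-interval: n = z*²p̂(1-p̂)/E²

n = 1.96² × 0.21 × 0.79 / 0.047²
  = 3.8416 × 0.1659 / 0.002209
  = 288.5113

Round up to the nearest whole number: n = 289

289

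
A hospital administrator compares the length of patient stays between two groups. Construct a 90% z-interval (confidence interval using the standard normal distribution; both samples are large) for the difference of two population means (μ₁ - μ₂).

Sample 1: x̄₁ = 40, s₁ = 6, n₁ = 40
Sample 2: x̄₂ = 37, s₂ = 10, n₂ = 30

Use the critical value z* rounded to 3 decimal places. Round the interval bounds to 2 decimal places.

Both samples are large (n₁ = 40 ≥ 30, n₂ = 30 ≥ 30), so a z-interval for the difference of means applies.

Point estimate: x̄₁ - x̄₂ = 40 - 37 = 3

Standard error: SE = √(s₁²/n₁ + s₂²/n₂)
= √(6²/40 + 10²/30)
= √(0.900000 + 3.333333)
= 2.057507

For 90% confidence, z* = 1.645 (from standard normal table)
Margin of error: E = z* × SE = 1.645 × 2.057507 = 3.3846

Z-interval: (x̄₁ - x̄₂) ± E = 3 ± 3.3846 = (-0.3846, 6.3846)

Rounded to 2 decimal places:

(-0.38, 6.38)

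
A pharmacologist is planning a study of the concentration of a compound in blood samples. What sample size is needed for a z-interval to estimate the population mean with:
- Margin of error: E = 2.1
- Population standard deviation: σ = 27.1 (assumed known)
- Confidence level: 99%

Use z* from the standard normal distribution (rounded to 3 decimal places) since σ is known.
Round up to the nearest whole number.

Using z* since population σ is known (z-interval formula).

For 99% confidence, z* = 2.576 (from standard normal table)

Sample size formula for z-interval: n = (z*σ/E)²

n = (2.576 × 27.1 / 2.1)²
  = (33.242667)²
  = 1105.0749

Round up to the nearest whole number: n = 1106

1106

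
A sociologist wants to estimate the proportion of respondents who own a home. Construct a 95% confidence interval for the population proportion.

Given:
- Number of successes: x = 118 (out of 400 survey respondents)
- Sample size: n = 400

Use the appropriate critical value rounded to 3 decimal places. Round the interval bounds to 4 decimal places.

Sample proportion: p̂ = 118/400 = 0.295000

Check conditions for normal approximation:
  np̂ = 118 ≥ 10 ✓
  n(1-p̂) = 282 ≥ 10 ✓

The sample is large enough, so use a z-interval (normal approximation) for the proportion.

For 95% confidence, z* = 1.96 (from standard normal table)

Standard error: SE = √(p̂(1-p̂)/n) = √(0.295000×0.705000/400) = 0.02280214

Margin of error: E = z* × SE = 1.96 × 0.02280214 = 0.044692

Z-interval: p̂ ± E = 0.295000 ± 0.044692 = (0.250308, 0.339692)

Rounded to 4 decimal places:

(0.2503, 0.3397)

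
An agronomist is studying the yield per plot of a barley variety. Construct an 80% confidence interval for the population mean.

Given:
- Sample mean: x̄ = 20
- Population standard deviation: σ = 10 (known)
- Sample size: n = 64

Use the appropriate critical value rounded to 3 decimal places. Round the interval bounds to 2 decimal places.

The population standard deviation σ is known, so use a z-interval (standard normal critical value).

For 80% confidence, z* = 1.282 (from standard normal table)

Standard error: SE = σ/√n = 10/√64 = 1.250000

Margin of error: E = z* × SE = 1.282 × 1.250000 = 1.6025

Z-interval: x̄ ± E = 20 ± 1.6025 = (18.3975, 21.6025)

Rounded to 2 decimal places:

(18.40, 21.60)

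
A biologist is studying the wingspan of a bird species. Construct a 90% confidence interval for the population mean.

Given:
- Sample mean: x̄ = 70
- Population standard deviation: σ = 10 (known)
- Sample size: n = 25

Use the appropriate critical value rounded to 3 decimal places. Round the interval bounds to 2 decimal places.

The population standard deviation σ is known, so use a z-interval (standard normal critical value).

For 90% confidence, z* = 1.645 (from standard normal table)

Standard error: SE = σ/√n = 10/√25 = 2.000000

Margin of error: E = z* × SE = 1.645 × 2.000000 = 3.2900

Z-interval: x̄ ± E = 70 ± 3.2900 = (66.7100, 73.2900)

Rounded to 2 decimal places:

(66.71, 73.29)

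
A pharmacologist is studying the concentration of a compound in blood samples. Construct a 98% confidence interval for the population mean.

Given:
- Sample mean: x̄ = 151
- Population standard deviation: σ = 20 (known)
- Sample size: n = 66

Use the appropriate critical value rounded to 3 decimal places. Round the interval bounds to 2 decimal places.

The population standard deviation σ is known, so use a z-interval (standard normal critical value).

For 98% confidence, z* = 2.326 (from standard normal table)

Standard error: SE = σ/√n = 20/√66 = 2.461830

Margin of error: E = z* × SE = 2.326 × 2.461830 = 5.7262

Z-interval: x̄ ± E = 151 ± 5.7262 = (145.2738, 156.7262)

Rounded to 2 decimal places:

(145.27, 156.73)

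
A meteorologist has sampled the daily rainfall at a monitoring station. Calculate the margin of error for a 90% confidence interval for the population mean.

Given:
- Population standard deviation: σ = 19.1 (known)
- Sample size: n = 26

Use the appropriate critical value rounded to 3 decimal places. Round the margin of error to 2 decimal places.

The population standard deviation σ is known, so use the z-interval margin of error formula.

For 90% confidence, z* = 1.645 (from standard normal table)

Margin of error formula for z-interval: E = z* × σ/√n

E = 1.645 × 19.1/√26
  = 1.645 × 3.745818
  = 6.1619

Rounded to 2 decimal places:

6.16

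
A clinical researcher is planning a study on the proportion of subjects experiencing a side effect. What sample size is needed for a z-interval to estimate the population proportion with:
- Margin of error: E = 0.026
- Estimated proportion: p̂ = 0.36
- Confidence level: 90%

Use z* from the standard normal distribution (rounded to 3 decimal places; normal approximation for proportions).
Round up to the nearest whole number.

Using z* for proportion z-interval (normal approximation).

For 90% confidence, z* = 1.645 (from standard normal table)

Sample size formula for proportion z-interval: n = z*²p̂(1-p̂)/E²

n = 1.645² × 0.36 × 0.64 / 0.026²
  = 2.706025 × 0.2304 / 0.000676
  = 922.2902

Round up to the nearest whole number: n = 923

923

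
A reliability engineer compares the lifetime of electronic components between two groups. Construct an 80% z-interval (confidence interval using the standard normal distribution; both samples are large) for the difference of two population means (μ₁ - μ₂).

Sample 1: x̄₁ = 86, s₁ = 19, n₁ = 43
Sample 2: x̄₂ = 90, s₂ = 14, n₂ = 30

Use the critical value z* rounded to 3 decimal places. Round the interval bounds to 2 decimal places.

Both samples are large (n₁ = 43 ≥ 30, n₂ = 30 ≥ 30), so a z-interval for the difference of means applies.

Point estimate: x̄₁ - x̄₂ = 86 - 90 = -4

Standard error: SE = √(s₁²/n₁ + s₂²/n₂)
= √(19²/43 + 14²/30)
= √(8.395349 + 6.533333)
= 3.863765

For 80% confidence, z* = 1.282 (from standard normal table)
Margin of error: E = z* × SE = 1.282 × 3.863765 = 4.9533

Z-interval: (x̄₁ - x̄₂) ± E = -4 ± 4.9533 = (-8.9533, 0.9533)

Rounded to 2 decimal places:

(-8.95, 0.95)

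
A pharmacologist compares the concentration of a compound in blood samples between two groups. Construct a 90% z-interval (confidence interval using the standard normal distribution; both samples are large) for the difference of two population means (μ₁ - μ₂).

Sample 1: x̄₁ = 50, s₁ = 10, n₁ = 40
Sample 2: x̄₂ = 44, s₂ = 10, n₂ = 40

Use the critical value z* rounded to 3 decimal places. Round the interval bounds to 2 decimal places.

Both samples are large (n₁ = 40 ≥ 30, n₂ = 40 ≥ 30), so a z-interval for the difference of means applies.

Point estimate: x̄₁ - x̄₂ = 50 - 44 = 6

Standard error: SE = √(s₁²/n₁ + s₂²/n₂)
= √(10²/40 + 10²/40)
= √(2.500000 + 2.500000)
= 2.236068

For 90% confidence, z* = 1.645 (from standard normal table)
Margin of error: E = z* × SE = 1.645 × 2.236068 = 3.6783

Z-interval: (x̄₁ - x̄₂) ± E = 6 ± 3.6783 = (2.3217, 9.6783)

Rounded to 2 decimal places:

(2.32, 9.68)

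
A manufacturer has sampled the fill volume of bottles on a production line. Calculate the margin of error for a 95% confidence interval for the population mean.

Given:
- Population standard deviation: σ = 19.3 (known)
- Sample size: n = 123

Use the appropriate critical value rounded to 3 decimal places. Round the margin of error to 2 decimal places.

The population standard deviation σ is known, so use the z-interval margin of error formula.

For 95% confidence, z* = 1.96 (from standard normal table)

Margin of error formula for z-interval: E = z* × σ/√n

E = 1.96 × 19.3/√123
  = 1.96 × 1.740222
  = 3.4108

Rounded to 2 decimal places:

3.41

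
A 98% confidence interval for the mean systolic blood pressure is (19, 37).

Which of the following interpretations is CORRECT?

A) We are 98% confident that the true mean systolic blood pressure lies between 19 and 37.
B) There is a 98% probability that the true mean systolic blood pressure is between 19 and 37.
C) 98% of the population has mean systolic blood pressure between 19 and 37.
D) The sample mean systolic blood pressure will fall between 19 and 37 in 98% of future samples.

A confidence interval represents our confidence in the procedure, not a probability statement about the parameter.

Key concept: If we repeated this sampling process many times and computed a 98% CI each time, about 98% of those intervals would contain the true population parameter.

For this specific interval (19, 37):
- Midpoint (point estimate): 28
- Margin of error: 9

The correct interpretation is the one stating confidence that the true parameter lies in the interval — option A.

A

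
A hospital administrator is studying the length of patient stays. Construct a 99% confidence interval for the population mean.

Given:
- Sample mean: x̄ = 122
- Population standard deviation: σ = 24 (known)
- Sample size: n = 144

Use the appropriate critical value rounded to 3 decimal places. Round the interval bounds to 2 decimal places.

The population standard deviation σ is known, so use a z-interval (standard normal critical value).

For 99% confidence, z* = 2.576 (from standard normal table)

Standard error: SE = σ/√n = 24/√144 = 2.000000

Margin of error: E = z* × SE = 2.576 × 2.000000 = 5.1520

Z-interval: x̄ ± E = 122 ± 5.1520 = (116.8480, 127.1520)

Rounded to 2 decimal places:

(116.85, 127.15)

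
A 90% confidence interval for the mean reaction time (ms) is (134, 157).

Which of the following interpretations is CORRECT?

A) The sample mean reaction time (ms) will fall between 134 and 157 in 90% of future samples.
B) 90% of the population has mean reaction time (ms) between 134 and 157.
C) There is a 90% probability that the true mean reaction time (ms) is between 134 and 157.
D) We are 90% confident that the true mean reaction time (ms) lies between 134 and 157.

A confidence interval represents our confidence in the procedure, not a probability statement about the parameter.

Key concept: If we repeated this sampling process many times and computed a 90% CI each time, about 90% of those intervals would contain the true population parameter.

For this specific interval (134, 157):
- Midpoint (point estimate): 145.5
- Margin of error: 11.5

The correct interpretation is the one stating confidence that the true parameter lies in the interval — option D.

D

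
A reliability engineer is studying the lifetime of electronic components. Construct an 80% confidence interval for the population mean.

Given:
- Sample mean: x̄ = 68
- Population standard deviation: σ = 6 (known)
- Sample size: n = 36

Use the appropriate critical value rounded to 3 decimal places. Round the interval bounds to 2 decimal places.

The population standard deviation σ is known, so use a z-interval (standard normal critical value).

For 80% confidence, z* = 1.282 (from standard normal table)

Standard error: SE = σ/√n = 6/√36 = 1.000000

Margin of error: E = z* × SE = 1.282 × 1.000000 = 1.2820

Z-interval: x̄ ± E = 68 ± 1.2820 = (66.7180, 69.2820)

Rounded to 2 decimal places:

(66.72, 69.28)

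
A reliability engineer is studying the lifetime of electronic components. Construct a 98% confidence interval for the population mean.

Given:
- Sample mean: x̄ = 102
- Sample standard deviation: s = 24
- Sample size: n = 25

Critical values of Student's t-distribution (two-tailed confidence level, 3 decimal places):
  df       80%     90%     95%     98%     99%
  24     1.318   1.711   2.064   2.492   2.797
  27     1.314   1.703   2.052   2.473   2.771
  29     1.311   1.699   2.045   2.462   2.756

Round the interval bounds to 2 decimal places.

The population standard deviation σ is unknown (only the sample standard deviation s is given), so use a t-interval with df = n - 1 = 25 - 1 = 24.

For 98% confidence with df = 24, t* = 2.492 (from t-table)

Standard error: SE = s/√n = 24/√25 = 4.800000

Margin of error: E = t* × SE = 2.492 × 4.800000 = 11.9616

T-interval: x̄ ± E = 102 ± 11.9616 = (90.0384, 113.9616)

Rounded to 2 decimal places:

(90.04, 113.96)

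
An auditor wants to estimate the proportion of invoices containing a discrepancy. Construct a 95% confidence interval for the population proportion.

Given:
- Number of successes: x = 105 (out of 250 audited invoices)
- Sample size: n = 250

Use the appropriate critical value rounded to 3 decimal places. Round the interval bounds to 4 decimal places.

Sample proportion: p̂ = 105/250 = 0.420000

Check conditions for normal approximation:
  np̂ = 105 ≥ 10 ✓
  n(1-p̂) = 145 ≥ 10 ✓

The sample is large enough, so use a z-interval (normal approximation) for the proportion.

For 95% confidence, z* = 1.96 (from standard normal table)

Standard error: SE = √(p̂(1-p̂)/n) = √(0.420000×0.580000/250) = 0.03121538

Margin of error: E = z* × SE = 1.96 × 0.03121538 = 0.061182

Z-interval: p̂ ± E = 0.420000 ± 0.061182 = (0.358818, 0.481182)

Rounded to 4 decimal places:

(0.3588, 0.4812)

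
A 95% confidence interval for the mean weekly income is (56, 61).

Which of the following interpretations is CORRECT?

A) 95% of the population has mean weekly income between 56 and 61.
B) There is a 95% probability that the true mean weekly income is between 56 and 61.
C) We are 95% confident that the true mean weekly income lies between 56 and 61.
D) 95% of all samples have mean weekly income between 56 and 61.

A confidence interval represents our confidence in the procedure, not a probability statement about the parameter.

Key concept: If we repeated this sampling process many times and computed a 95% CI each time, about 95% of those intervals would contain the true population parameter.

For this specific interval (56, 61):
- Midpoint (point estimate): 58.5
- Margin of error: 2.5

The correct interpretation is the one stating confidence that the true parameter lies in the interval — option C.

C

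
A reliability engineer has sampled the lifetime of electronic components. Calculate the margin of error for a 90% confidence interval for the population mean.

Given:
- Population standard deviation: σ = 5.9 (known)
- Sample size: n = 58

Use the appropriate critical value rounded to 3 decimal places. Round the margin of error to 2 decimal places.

The population standard deviation σ is known, so use the z-interval margin of error formula.

For 90% confidence, z* = 1.645 (from standard normal table)

Margin of error formula for z-interval: E = z* × σ/√n

E = 1.645 × 5.9/√58
  = 1.645 × 0.774708
  = 1.2744

Rounded to 2 decimal places:

1.27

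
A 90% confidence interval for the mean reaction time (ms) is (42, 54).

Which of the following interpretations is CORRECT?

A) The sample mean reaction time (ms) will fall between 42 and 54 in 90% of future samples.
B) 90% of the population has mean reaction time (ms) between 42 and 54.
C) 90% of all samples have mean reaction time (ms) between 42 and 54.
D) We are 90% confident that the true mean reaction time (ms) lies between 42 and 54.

A confidence interval represents our confidence in the procedure, not a probability statement about the parameter.

Key concept: If we repeated this sampling process many times and computed a 90% CI each time, about 90% of those intervals would contain the true population parameter.

For this specific interval (42, 54):
- Midpoint (point estimate): 48
- Margin of error: 6

The correct interpretation is the one stating confidence that the true parameter lies in the interval — option D.

D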